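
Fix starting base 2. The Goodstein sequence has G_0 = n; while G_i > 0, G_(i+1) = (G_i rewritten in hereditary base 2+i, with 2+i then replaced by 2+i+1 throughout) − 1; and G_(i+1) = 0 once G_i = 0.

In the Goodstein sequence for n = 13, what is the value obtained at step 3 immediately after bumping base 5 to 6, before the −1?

280712

base 2: 13 = 2^(2 + 1) + 2^2 + 1; at 3: 3^(3 + 1) + 3^3 + 1 = 109; next = 108
base 3: 108 = 3^(3 + 1) + 3^3; at 4: 4^(4 + 1) + 4^4 = 1280; next = 1279
base 4: 1279 = 4^(4 + 1) + 3·4^3 + 3·4^2 + 3·4 + 3; at 5: 5^(5 + 1) + 3·5^3 + 3·5^2 + 3·5 + 3 = 16093; next = 16092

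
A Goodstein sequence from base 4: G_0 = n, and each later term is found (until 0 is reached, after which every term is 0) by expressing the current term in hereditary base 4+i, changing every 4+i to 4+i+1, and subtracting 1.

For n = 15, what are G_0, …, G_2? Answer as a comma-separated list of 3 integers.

15, 17, 19

base 4: 15 = 3·4 + 3; at 5: 3·5 + 3 = 18; next = 17
base 5: 17 = 3·5 + 2; at 6: 3·6 + 2 = 20; next = 19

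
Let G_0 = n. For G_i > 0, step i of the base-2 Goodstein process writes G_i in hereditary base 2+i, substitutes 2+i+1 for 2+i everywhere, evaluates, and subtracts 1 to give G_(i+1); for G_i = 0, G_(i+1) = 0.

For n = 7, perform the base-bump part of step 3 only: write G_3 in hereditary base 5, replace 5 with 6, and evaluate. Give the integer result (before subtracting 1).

46658

base 2: 7 = 2^2 + 2 + 1; at 3: 3^3 + 3 + 1 = 31; next = 30
base 3: 30 = 3^3 + 3; at 4: 4^4 + 4 = 260; next = 259
base 4: 259 = 4^4 + 3; at 5: 5^5 + 3 = 3128; next = 3127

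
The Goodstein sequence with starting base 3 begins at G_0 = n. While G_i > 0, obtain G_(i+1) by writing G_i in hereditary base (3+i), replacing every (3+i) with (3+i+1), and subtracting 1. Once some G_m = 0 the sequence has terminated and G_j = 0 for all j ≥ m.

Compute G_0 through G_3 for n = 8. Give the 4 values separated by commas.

8, 9, 10, 11

i=0: 8 = 2·3 + 2 (b=3); 3→4: 2·4 + 2 = 10; 10−1 = 9
i=1: 9 = 2·4 + 1 (b=4); 4→5: 2·5 + 1 = 11; 11−1 = 10
i=2: 10 = 2·5 (b=5); 5→6: 2·6 = 12; 12−1 = 11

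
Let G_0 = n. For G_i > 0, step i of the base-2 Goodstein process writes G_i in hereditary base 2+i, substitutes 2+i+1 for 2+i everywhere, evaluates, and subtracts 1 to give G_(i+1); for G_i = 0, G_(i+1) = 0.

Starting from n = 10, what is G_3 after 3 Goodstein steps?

step 0: 10 = 2^(2 + 1) + 2; sub 3 for 2: 3^(3 + 1) + 3; = 84; G_1 = 84−1 = 83
step 1: 83 = 3^(3 + 1) + 2; sub 4 for 3: 4^(4 + 1) + 2; = 1026; G_2 = 1026−1 = 1025
step 2: 1025 = 4^(4 + 1) + 1; sub 5 for 4: 5^(5 + 1) + 1; = 15626; G_3 = 15626−1 = 15625
step 3: 15625 = 5^(5 + 1); sub 6 for 5: 6^(6 + 1); = 279936; G_4 = 279936−1 = 279935

15625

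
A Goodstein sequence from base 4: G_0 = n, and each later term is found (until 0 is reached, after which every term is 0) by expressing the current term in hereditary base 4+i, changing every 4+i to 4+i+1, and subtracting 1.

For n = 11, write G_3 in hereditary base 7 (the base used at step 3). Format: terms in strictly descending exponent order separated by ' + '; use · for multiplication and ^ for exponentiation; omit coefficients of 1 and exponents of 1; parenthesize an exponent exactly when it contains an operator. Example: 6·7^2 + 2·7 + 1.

[0] 11 ≡ 2·4 + 3 (base 4). Lift 5: 13. −1: 12.
[1] 12 ≡ 2·5 + 2 (base 5). Lift 6: 14. −1: 13.
[2] 13 ≡ 2·6 + 1 (base 6). Lift 7: 15. −1: 14.
[3] 14 ≡ 2·7 (base 7). Lift 8: 16. −1: 15.

2·7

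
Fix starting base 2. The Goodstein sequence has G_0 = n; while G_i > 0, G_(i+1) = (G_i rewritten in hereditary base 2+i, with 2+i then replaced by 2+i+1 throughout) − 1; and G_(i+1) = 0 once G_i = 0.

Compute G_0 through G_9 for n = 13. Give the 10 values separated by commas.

i=0: 13 = 2^(2 + 1) + 2^2 + 1 (b=2); 2→3: 3^(3 + 1) + 3^3 + 1 = 109; 109−1 = 108
i=1: 108 = 3^(3 + 1) + 3^3 (b=3); 3→4: 4^(4 + 1) + 4^4 = 1280; 1280−1 = 1279
i=2: 1279 = 4^(4 + 1) + 3·4^3 + 3·4^2 + 3·4 + 3 (b=4); 4→5: 5^(5 + 1) + 3·5^3 + 3·5^2 + 3·5 + 3 = 16093; 16093−1 = 16092
i=3: 16092 = 5^(5 + 1) + 3·5^3 + 3·5^2 + 3·5 + 2 (b=5); 5→6: 6^(6 + 1) + 3·6^3 + 3·6^2 + 3·6 + 2 = 280712; 280712−1 = 280711
i=4: 280711 = 6^(6 + 1) + 3·6^3 + 3·6^2 + 3·6 + 1 (b=6); 6→7: 7^(7 + 1) + 3·7^3 + 3·7^2 + 3·7 + 1 = 5765999; 5765999−1 = 5765998
i=5: 5765998 = 7^(7 + 1) + 3·7^3 + 3·7^2 + 3·7 (b=7); 7→8: 8^(8 + 1) + 3·8^3 + 3·8^2 + 3·8 = 134219480; 134219480−1 = 134219479
i=6: 134219479 = 8^(8 + 1) + 3·8^3 + 3·8^2 + 2·8 + 7 (b=8); 8→9: 9^(9 + 1) + 3·9^3 + 3·9^2 + 2·9 + 7 = 3486786856; 3486786856−1 = 3486786855
i=7: 3486786855 = 9^(9 + 1) + 3·9^3 + 3·9^2 + 2·9 + 6 (b=9); 9→10: 10^(10 + 1) + 3·10^3 + 3·10^2 + 2·10 + 6 = 100000003326; 100000003326−1 = 100000003325
i=8: 100000003325 = 10^(10 + 1) + 3·10^3 + 3·10^2 + 2·10 + 5 (b=10); 10→11: 11^(11 + 1) + 3·11^3 + 3·11^2 + 2·11 + 5 = 3138428381104; 3138428381104−1 = 3138428381103

13, 108, 1279, 16092, 280711, 5765998, 134219479, 3486786855, 100000003325, 3138428381103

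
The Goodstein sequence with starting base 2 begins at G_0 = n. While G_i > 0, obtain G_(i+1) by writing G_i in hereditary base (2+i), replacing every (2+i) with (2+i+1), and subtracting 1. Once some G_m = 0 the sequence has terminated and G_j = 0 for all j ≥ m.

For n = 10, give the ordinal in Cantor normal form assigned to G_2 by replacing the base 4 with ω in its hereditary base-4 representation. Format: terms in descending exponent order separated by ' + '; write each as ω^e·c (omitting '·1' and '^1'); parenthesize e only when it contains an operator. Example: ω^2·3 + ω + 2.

base 2: 10 = 2^(2 + 1) + 2; at 3: 3^(3 + 1) + 3 = 84; next = 83
base 3: 83 = 3^(3 + 1) + 2; at 4: 4^(4 + 1) + 2 = 1026; next = 1025
base 4: 1025 = 4^(4 + 1) + 1; at 5: 5^(5 + 1) + 1 = 15626; next = 15625

ω^(ω + 1) + 1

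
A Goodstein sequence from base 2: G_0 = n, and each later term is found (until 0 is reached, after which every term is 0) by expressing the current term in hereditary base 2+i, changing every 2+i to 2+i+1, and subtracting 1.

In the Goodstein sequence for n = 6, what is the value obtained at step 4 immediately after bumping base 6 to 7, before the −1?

98040

[0] 6 ≡ 2^2 + 2 (base 2). Lift 3: 30. −1: 29.
[1] 29 ≡ 3^3 + 2 (base 3). Lift 4: 258. −1: 257.
[2] 257 ≡ 4^4 + 1 (base 4). Lift 5: 3126. −1: 3125.
[3] 3125 ≡ 5^5 (base 5). Lift 6: 46656. −1: 46655.
[4] 46655 ≡ 5·6^5 + 5·6^4 + 5·6^3 + 5·6^2 + 5·6 + 5 (base 6). Lift 7: 98040. −1: 98039.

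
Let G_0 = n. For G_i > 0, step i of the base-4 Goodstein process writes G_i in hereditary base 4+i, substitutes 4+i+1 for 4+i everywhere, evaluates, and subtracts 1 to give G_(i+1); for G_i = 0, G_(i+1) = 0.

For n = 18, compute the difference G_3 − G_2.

18 —HB4→ 4^2 + 2 —bump→ 5^2 + 2 = 27 —(−1)→ 26
26 —HB5→ 5^2 + 1 —bump→ 6^2 + 1 = 37 —(−1)→ 36
36 —HB6→ 6^2 —bump→ 7^2 = 49 —(−1)→ 48

12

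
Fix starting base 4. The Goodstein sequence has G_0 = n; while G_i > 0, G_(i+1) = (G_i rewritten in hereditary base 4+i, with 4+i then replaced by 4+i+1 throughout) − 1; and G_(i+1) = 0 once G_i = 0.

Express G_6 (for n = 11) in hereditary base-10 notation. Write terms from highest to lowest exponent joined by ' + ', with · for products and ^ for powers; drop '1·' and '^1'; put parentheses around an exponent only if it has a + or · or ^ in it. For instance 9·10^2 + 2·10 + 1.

10 + 5

11 —HB4→ 2·4 + 3 —bump→ 2·5 + 3 = 13 —(−1)→ 12
12 —HB5→ 2·5 + 2 —bump→ 2·6 + 2 = 14 —(−1)→ 13
13 —HB6→ 2·6 + 1 —bump→ 2·7 + 1 = 15 —(−1)→ 14
14 —HB7→ 2·7 —bump→ 2·8 = 16 —(−1)→ 15
15 —HB8→ 8 + 7 —bump→ 9 + 7 = 16 —(−1)→ 15
15 —HB9→ 9 + 6 —bump→ 10 + 6 = 16 —(−1)→ 15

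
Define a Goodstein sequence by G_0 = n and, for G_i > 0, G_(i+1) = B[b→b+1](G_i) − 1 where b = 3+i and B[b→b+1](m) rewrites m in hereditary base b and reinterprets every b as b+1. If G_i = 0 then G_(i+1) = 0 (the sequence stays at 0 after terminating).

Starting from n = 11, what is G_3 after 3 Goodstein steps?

step 0: 11 = 3^2 + 2; sub 4 for 3: 4^2 + 2; = 18; G_1 = 18−1 = 17
step 1: 17 = 4^2 + 1; sub 5 for 4: 5^2 + 1; = 26; G_2 = 26−1 = 25
step 2: 25 = 5^2; sub 6 for 5: 6^2; = 36; G_3 = 36−1 = 35
step 3: 35 = 5·6 + 5; sub 7 for 6: 5·7 + 5; = 40; G_4 = 40−1 = 39

35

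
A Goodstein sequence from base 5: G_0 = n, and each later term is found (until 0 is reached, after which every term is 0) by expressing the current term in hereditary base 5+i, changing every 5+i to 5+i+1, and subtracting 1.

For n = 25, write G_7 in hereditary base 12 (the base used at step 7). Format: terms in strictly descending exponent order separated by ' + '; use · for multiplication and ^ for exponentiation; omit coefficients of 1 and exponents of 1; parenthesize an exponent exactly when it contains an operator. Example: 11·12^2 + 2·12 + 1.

i=0: 25 = 5^2 (b=5); 5→6: 6^2 = 36; 36−1 = 35
i=1: 35 = 5·6 + 5 (b=6); 6→7: 5·7 + 5 = 40; 40−1 = 39
i=2: 39 = 5·7 + 4 (b=7); 7→8: 5·8 + 4 = 44; 44−1 = 43
i=3: 43 = 5·8 + 3 (b=8); 8→9: 5·9 + 3 = 48; 48−1 = 47
i=4: 47 = 5·9 + 2 (b=9); 9→10: 5·10 + 2 = 52; 52−1 = 51
i=5: 51 = 5·10 + 1 (b=10); 10→11: 5·11 + 1 = 56; 56−1 = 55
i=6: 55 = 5·11 (b=11); 11→12: 5·12 = 60; 60−1 = 59

4·12 + 11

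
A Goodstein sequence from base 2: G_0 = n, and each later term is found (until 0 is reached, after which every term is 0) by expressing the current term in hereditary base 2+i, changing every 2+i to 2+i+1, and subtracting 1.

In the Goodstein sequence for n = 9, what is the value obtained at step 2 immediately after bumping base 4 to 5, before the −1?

base 2: 9 = 2^(2 + 1) + 1; at 3: 3^(3 + 1) + 1 = 82; next = 81
base 3: 81 = 3^(3 + 1); at 4: 4^(4 + 1) = 1024; next = 1023

9843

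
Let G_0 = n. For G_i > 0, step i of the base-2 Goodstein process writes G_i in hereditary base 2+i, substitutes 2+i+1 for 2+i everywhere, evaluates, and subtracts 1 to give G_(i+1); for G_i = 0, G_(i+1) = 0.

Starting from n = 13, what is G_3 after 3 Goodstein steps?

16092

(0) 13|_2 = 2^(2 + 1) + 2^2 + 1 ↦ 3^(3 + 1) + 3^3 + 1|_3 = 109 ⇒ 108
(1) 108|_3 = 3^(3 + 1) + 3^3 ↦ 4^(4 + 1) + 4^4|_4 = 1280 ⇒ 1279
(2) 1279|_4 = 4^(4 + 1) + 3·4^3 + 3·4^2 + 3·4 + 3 ↦ 5^(5 + 1) + 3·5^3 + 3·5^2 + 3·5 + 3|_5 = 16093 ⇒ 16092
(3) 16092|_5 = 5^(5 + 1) + 3·5^3 + 3·5^2 + 3·5 + 2 ↦ 6^(6 + 1) + 3·6^3 + 3·6^2 + 3·6 + 2|_6 = 280712 ⇒ 280711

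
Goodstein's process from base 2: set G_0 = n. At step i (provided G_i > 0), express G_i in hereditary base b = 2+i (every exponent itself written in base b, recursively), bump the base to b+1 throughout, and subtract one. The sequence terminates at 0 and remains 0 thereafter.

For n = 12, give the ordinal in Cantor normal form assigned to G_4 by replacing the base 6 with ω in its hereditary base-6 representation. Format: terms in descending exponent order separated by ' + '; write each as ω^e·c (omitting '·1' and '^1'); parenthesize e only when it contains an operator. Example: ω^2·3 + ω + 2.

ω^(ω + 1) + ω^2·2 + ω + 5

G_0=12  [base 2] 2^(2 + 1) + 2^2  →[2↦3]→  3^(3 + 1) + 3^3 = 108  −1 ⇒ G_1=107
G_1=107  [base 3] 3^(3 + 1) + 2·3^2 + 2·3 + 2  →[3↦4]→  4^(4 + 1) + 2·4^2 + 2·4 + 2 = 1066  −1 ⇒ G_2=1065
G_2=1065  [base 4] 4^(4 + 1) + 2·4^2 + 2·4 + 1  →[4↦5]→  5^(5 + 1) + 2·5^2 + 2·5 + 1 = 15686  −1 ⇒ G_3=15685
G_3=15685  [base 5] 5^(5 + 1) + 2·5^2 + 2·5  →[5↦6]→  6^(6 + 1) + 2·6^2 + 2·6 = 280020  −1 ⇒ G_4=280019
G_4=280019  [base 6] 6^(6 + 1) + 2·6^2 + 6 + 5  →[6↦7]→  7^(7 + 1) + 2·7^2 + 7 + 5 = 5764911  −1 ⇒ G_5=5764910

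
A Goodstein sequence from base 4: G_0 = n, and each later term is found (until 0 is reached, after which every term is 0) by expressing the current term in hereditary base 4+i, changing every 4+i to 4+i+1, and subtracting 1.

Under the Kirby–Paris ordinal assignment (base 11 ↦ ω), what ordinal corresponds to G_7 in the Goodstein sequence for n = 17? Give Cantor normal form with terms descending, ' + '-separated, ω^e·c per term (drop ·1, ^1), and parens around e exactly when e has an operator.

[0] 17 ≡ 4^2 + 1 (base 4). Lift 5: 26. −1: 25.
[1] 25 ≡ 5^2 (base 5). Lift 6: 36. −1: 35.
[2] 35 ≡ 5·6 + 5 (base 6). Lift 7: 40. −1: 39.
[3] 39 ≡ 5·7 + 4 (base 7). Lift 8: 44. −1: 43.
[4] 43 ≡ 5·8 + 3 (base 8). Lift 9: 48. −1: 47.
[5] 47 ≡ 5·9 + 2 (base 9). Lift 10: 52. −1: 51.
[6] 51 ≡ 5·10 + 1 (base 10). Lift 11: 56. −1: 55.
[7] 55 ≡ 5·11 (base 11). Lift 12: 60. −1: 59.

ω·5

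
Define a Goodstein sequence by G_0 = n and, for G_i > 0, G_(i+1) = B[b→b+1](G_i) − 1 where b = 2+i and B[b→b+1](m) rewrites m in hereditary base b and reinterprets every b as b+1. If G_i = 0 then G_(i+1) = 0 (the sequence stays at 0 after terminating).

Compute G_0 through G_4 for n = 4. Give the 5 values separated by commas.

4, 26, 41, 60, 83

4 —HB2→ 2^2 —bump→ 3^3 = 27 —(−1)→ 26
26 —HB3→ 2·3^2 + 2·3 + 2 —bump→ 2·4^2 + 2·4 + 2 = 42 —(−1)→ 41
41 —HB4→ 2·4^2 + 2·4 + 1 —bump→ 2·5^2 + 2·5 + 1 = 61 —(−1)→ 60
60 —HB5→ 2·5^2 + 2·5 —bump→ 2·6^2 + 2·6 = 84 —(−1)→ 83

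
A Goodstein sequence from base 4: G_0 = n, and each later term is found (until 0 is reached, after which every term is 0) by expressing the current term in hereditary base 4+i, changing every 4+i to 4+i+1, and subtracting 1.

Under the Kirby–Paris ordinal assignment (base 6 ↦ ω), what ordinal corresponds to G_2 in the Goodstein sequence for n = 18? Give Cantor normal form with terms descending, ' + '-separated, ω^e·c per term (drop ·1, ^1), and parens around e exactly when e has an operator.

[0] 18 ≡ 4^2 + 2 (base 4). Lift 5: 27. −1: 26.
[1] 26 ≡ 5^2 + 1 (base 5). Lift 6: 37. −1: 36.
[2] 36 ≡ 6^2 (base 6). Lift 7: 49. −1: 48.

ω^2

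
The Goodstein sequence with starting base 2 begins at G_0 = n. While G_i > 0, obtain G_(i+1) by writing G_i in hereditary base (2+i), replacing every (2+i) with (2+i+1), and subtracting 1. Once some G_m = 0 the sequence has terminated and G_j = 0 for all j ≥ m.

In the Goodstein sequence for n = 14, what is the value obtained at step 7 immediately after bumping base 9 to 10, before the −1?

100000555552

base 2: 14 = 2^(2 + 1) + 2^2 + 2; at 3: 3^(3 + 1) + 3^3 + 3 = 111; next = 110
base 3: 110 = 3^(3 + 1) + 3^3 + 2; at 4: 4^(4 + 1) + 4^4 + 2 = 1282; next = 1281
base 4: 1281 = 4^(4 + 1) + 4^4 + 1; at 5: 5^(5 + 1) + 5^5 + 1 = 18751; next = 18750
base 5: 18750 = 5^(5 + 1) + 5^5; at 6: 6^(6 + 1) + 6^6 = 326592; next = 326591
base 6: 326591 = 6^(6 + 1) + 5·6^5 + 5·6^4 + 5·6^3 + 5·6^2 + 5·6 + 5; at 7: 7^(7 + 1) + 5·7^5 + 5·7^4 + 5·7^3 + 5·7^2 + 5·7 + 5 = 5862841; next = 5862840
base 7: 5862840 = 7^(7 + 1) + 5·7^5 + 5·7^4 + 5·7^3 + 5·7^2 + 5·7 + 4; at 8: 8^(8 + 1) + 5·8^5 + 5·8^4 + 5·8^3 + 5·8^2 + 5·8 + 4 = 134404972; next = 134404971
base 8: 134404971 = 8^(8 + 1) + 5·8^5 + 5·8^4 + 5·8^3 + 5·8^2 + 5·8 + 3; at 9: 9^(9 + 1) + 5·9^5 + 5·9^4 + 5·9^3 + 5·9^2 + 5·9 + 3 = 3487116549; next = 3487116548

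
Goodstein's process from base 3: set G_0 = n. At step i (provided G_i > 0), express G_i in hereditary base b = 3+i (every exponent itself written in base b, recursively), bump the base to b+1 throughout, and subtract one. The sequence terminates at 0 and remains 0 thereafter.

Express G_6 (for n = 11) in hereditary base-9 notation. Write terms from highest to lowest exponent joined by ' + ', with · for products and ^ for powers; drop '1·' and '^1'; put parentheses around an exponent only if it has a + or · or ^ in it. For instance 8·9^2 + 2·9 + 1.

5·9 + 2

i=0: 11 = 3^2 + 2 (b=3); 3→4: 4^2 + 2 = 18; 18−1 = 17
i=1: 17 = 4^2 + 1 (b=4); 4→5: 5^2 + 1 = 26; 26−1 = 25
i=2: 25 = 5^2 (b=5); 5→6: 6^2 = 36; 36−1 = 35
i=3: 35 = 5·6 + 5 (b=6); 6→7: 5·7 + 5 = 40; 40−1 = 39
i=4: 39 = 5·7 + 4 (b=7); 7→8: 5·8 + 4 = 44; 44−1 = 43
i=5: 43 = 5·8 + 3 (b=8); 8→9: 5·9 + 3 = 48; 48−1 = 47
i=6: 47 = 5·9 + 2 (b=9); 9→10: 5·10 + 2 = 52; 52−1 = 51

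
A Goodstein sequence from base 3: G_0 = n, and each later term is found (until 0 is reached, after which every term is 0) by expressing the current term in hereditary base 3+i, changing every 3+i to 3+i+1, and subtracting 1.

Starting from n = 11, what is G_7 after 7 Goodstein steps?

51

[0] 11 ≡ 3^2 + 2 (base 3). Lift 4: 18. −1: 17.
[1] 17 ≡ 4^2 + 1 (base 4). Lift 5: 26. −1: 25.
[2] 25 ≡ 5^2 (base 5). Lift 6: 36. −1: 35.
[3] 35 ≡ 5·6 + 5 (base 6). Lift 7: 40. −1: 39.
[4] 39 ≡ 5·7 + 4 (base 7). Lift 8: 44. −1: 43.
[5] 43 ≡ 5·8 + 3 (base 8). Lift 9: 48. −1: 47.
[6] 47 ≡ 5·9 + 2 (base 9). Lift 10: 52. −1: 51.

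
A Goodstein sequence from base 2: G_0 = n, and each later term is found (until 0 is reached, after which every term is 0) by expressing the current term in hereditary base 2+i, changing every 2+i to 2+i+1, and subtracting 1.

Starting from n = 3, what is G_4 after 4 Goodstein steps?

1

[0] 3 ≡ 2 + 1 (base 2). Lift 3: 4. −1: 3.
[1] 3 ≡ 3 (base 3). Lift 4: 4. −1: 3.
[2] 3 ≡ 3 (base 4). Lift 5: 3. −1: 2.
[3] 2 ≡ 2 (base 5). Lift 6: 2. −1: 1.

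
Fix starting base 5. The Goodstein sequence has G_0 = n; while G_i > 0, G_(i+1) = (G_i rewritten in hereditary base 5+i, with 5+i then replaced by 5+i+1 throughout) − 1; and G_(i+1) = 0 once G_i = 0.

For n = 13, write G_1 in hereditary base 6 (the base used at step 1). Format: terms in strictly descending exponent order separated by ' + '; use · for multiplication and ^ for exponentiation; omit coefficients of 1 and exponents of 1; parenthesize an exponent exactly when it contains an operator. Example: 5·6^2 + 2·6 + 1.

2·6 + 2

[0] 13 ≡ 2·5 + 3 (base 5). Lift 6: 15. −1: 14.
[1] 14 ≡ 2·6 + 2 (base 6). Lift 7: 16. −1: 15.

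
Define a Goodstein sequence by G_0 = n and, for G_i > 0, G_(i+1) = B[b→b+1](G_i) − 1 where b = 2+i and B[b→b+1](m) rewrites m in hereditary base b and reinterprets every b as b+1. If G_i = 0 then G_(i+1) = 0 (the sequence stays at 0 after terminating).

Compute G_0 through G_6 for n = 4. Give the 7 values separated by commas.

4, 26, 41, 60, 83, 109, 139

G_0 = 4. HB_2(4) = 2^2. Bump = 27. G_1 = 26.
G_1 = 26. HB_3(26) = 2·3^2 + 2·3 + 2. Bump = 42. G_2 = 41.
G_2 = 41. HB_4(41) = 2·4^2 + 2·4 + 1. Bump = 61. G_3 = 60.
G_3 = 60. HB_5(60) = 2·5^2 + 2·5. Bump = 84. G_4 = 83.
G_4 = 83. HB_6(83) = 2·6^2 + 6 + 5. Bump = 110. G_5 = 109.
G_5 = 109. HB_7(109) = 2·7^2 + 7 + 4. Bump = 140. G_6 = 139.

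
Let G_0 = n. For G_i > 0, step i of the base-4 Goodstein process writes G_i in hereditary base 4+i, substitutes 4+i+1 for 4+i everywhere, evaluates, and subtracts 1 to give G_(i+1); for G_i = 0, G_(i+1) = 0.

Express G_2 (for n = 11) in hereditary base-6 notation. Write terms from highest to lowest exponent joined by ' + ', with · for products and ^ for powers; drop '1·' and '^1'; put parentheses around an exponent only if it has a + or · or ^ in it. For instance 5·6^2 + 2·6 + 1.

G_0=11  [base 4] 2·4 + 3  →[4↦5]→  2·5 + 3 = 13  −1 ⇒ G_1=12
G_1=12  [base 5] 2·5 + 2  →[5↦6]→  2·6 + 2 = 14  −1 ⇒ G_2=13
G_2=13  [base 6] 2·6 + 1  →[6↦7]→  2·7 + 1 = 15  −1 ⇒ G_3=14

2·6 + 1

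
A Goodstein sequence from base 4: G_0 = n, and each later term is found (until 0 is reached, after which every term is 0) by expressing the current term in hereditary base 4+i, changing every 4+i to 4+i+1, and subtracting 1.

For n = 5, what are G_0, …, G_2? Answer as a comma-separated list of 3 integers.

5, 5, 5

G_0 = 5. HB_4(5) = 4 + 1. Bump = 6. G_1 = 5.
G_1 = 5. HB_5(5) = 5. Bump = 6. G_2 = 5.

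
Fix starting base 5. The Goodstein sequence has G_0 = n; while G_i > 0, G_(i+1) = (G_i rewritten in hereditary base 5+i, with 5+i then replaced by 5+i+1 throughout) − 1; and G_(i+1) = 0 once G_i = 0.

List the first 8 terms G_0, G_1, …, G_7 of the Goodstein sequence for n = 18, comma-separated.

18, 20, 22, 24, 26, 27, 28, 29

G_0=18  [base 5] 3·5 + 3  →[5↦6]→  3·6 + 3 = 21  −1 ⇒ G_1=20
G_1=20  [base 6] 3·6 + 2  →[6↦7]→  3·7 + 2 = 23  −1 ⇒ G_2=22
G_2=22  [base 7] 3·7 + 1  →[7↦8]→  3·8 + 1 = 25  −1 ⇒ G_3=24
G_3=24  [base 8] 3·8  →[8↦9]→  3·9 = 27  −1 ⇒ G_4=26
G_4=26  [base 9] 2·9 + 8  →[9↦10]→  2·10 + 8 = 28  −1 ⇒ G_5=27
G_5=27  [base 10] 2·10 + 7  →[10↦11]→  2·11 + 7 = 29  −1 ⇒ G_6=28
G_6=28  [base 11] 2·11 + 6  →[11↦12]→  2·12 + 6 = 30  −1 ⇒ G_7=29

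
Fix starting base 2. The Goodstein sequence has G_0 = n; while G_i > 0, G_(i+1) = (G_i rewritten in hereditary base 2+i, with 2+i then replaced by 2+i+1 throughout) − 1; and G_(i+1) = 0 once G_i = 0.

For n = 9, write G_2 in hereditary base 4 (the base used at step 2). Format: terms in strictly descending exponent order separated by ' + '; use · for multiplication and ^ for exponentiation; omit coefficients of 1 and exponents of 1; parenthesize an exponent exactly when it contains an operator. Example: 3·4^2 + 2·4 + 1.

base 2: 9 = 2^(2 + 1) + 1; at 3: 3^(3 + 1) + 1 = 82; next = 81
base 3: 81 = 3^(3 + 1); at 4: 4^(4 + 1) = 1024; next = 1023
base 4: 1023 = 3·4^4 + 3·4^3 + 3·4^2 + 3·4 + 3; at 5: 3·5^5 + 3·5^3 + 3·5^2 + 3·5 + 3 = 9843; next = 9842

3·4^4 + 3·4^3 + 3·4^2 + 3·4 + 3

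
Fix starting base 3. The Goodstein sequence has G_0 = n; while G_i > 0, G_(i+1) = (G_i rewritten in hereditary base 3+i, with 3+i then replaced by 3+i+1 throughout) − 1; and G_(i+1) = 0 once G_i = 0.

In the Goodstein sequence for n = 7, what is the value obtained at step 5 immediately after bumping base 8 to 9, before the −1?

10

7 —HB3→ 2·3 + 1 —bump→ 2·4 + 1 = 9 —(−1)→ 8
8 —HB4→ 2·4 —bump→ 2·5 = 10 —(−1)→ 9
9 —HB5→ 5 + 4 —bump→ 6 + 4 = 10 —(−1)→ 9
9 —HB6→ 6 + 3 —bump→ 7 + 3 = 10 —(−1)→ 9
9 —HB7→ 7 + 2 —bump→ 8 + 2 = 10 —(−1)→ 9
9 —HB8→ 8 + 1 —bump→ 9 + 1 = 10 —(−1)→ 9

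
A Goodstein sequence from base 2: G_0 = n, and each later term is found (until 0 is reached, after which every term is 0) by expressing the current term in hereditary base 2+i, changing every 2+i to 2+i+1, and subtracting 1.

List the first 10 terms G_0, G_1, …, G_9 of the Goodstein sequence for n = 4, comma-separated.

[0] 4 ≡ 2^2 (base 2). Lift 3: 27. −1: 26.
[1] 26 ≡ 2·3^2 + 2·3 + 2 (base 3). Lift 4: 42. −1: 41.
[2] 41 ≡ 2·4^2 + 2·4 + 1 (base 4). Lift 5: 61. −1: 60.
[3] 60 ≡ 2·5^2 + 2·5 (base 5). Lift 6: 84. −1: 83.
[4] 83 ≡ 2·6^2 + 6 + 5 (base 6). Lift 7: 110. −1: 109.
[5] 109 ≡ 2·7^2 + 7 + 4 (base 7). Lift 8: 140. −1: 139.
[6] 139 ≡ 2·8^2 + 8 + 3 (base 8). Lift 9: 174. −1: 173.
[7] 173 ≡ 2·9^2 + 9 + 2 (base 9). Lift 10: 212. −1: 211.
[8] 211 ≡ 2·10^2 + 10 + 1 (base 10). Lift 11: 254. −1: 253.

4, 26, 41, 60, 83, 109, 139, 173, 211, 253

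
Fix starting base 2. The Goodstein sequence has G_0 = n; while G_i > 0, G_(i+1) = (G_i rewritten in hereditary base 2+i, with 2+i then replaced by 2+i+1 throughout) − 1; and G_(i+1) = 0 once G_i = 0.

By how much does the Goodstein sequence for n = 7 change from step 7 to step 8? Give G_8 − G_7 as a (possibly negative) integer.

40111896

step 0: 7 = 2^2 + 2 + 1; sub 3 for 2: 3^3 + 3 + 1; = 31; G_1 = 31−1 = 30
step 1: 30 = 3^3 + 3; sub 4 for 3: 4^4 + 4; = 260; G_2 = 260−1 = 259
step 2: 259 = 4^4 + 3; sub 5 for 4: 5^5 + 3; = 3128; G_3 = 3128−1 = 3127
step 3: 3127 = 5^5 + 2; sub 6 for 5: 6^6 + 2; = 46658; G_4 = 46658−1 = 46657
step 4: 46657 = 6^6 + 1; sub 7 for 6: 7^7 + 1; = 823544; G_5 = 823544−1 = 823543
step 5: 823543 = 7^7; sub 8 for 7: 8^8; = 16777216; G_6 = 16777216−1 = 16777215
step 6: 16777215 = 7·8^7 + 7·8^6 + 7·8^5 + 7·8^4 + 7·8^3 + 7·8^2 + 7·8 + 7; sub 9 for 8: 7·9^7 + 7·9^6 + 7·9^5 + 7·9^4 + 7·9^3 + 7·9^2 + 7·9 + 7; = 37665880; G_7 = 37665880−1 = 37665879
step 7: 37665879 = 7·9^7 + 7·9^6 + 7·9^5 + 7·9^4 + 7·9^3 + 7·9^2 + 7·9 + 6; sub 10 for 9: 7·10^7 + 7·10^6 + 7·10^5 + 7·10^4 + 7·10^3 + 7·10^2 + 7·10 + 6; = 77777776; G_8 = 77777776−1 = 77777775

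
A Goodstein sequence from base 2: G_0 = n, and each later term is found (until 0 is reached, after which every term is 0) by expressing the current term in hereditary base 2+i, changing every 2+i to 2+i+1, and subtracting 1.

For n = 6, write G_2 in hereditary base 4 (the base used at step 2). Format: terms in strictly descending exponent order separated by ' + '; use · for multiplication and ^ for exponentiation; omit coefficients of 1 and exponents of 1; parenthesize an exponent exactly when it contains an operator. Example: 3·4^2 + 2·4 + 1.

6 —HB2→ 2^2 + 2 —bump→ 3^3 + 3 = 30 —(−1)→ 29
29 —HB3→ 3^3 + 2 —bump→ 4^4 + 2 = 258 —(−1)→ 257

4^4 + 1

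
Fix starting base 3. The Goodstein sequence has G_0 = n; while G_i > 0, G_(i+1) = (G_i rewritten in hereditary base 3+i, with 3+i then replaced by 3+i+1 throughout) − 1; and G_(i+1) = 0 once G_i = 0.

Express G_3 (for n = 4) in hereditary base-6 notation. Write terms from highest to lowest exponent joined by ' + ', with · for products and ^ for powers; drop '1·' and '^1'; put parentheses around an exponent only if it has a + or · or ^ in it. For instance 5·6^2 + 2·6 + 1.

3

i=0: 4 = 3 + 1 (b=3); 3→4: 4 + 1 = 5; 5−1 = 4
i=1: 4 = 4 (b=4); 4→5: 5 = 5; 5−1 = 4
i=2: 4 = 4 (b=5); 5→6: 4 = 4; 4−1 = 3
i=3: 3 = 3 (b=6); 6→7: 3 = 3; 3−1 = 2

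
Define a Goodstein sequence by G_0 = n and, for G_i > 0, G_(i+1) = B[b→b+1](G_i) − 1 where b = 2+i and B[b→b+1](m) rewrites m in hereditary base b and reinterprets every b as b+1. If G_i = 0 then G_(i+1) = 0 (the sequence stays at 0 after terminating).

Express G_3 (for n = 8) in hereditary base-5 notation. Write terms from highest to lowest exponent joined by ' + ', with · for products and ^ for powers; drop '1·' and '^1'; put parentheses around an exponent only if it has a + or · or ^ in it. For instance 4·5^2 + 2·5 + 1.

2·5^5 + 2·5^2 + 2·5

8 —HB2→ 2^(2 + 1) —bump→ 3^(3 + 1) = 81 —(−1)→ 80
80 —HB3→ 2·3^3 + 2·3^2 + 2·3 + 2 —bump→ 2·4^4 + 2·4^2 + 2·4 + 2 = 554 —(−1)→ 553
553 —HB4→ 2·4^4 + 2·4^2 + 2·4 + 1 —bump→ 2·5^5 + 2·5^2 + 2·5 + 1 = 6311 —(−1)→ 6310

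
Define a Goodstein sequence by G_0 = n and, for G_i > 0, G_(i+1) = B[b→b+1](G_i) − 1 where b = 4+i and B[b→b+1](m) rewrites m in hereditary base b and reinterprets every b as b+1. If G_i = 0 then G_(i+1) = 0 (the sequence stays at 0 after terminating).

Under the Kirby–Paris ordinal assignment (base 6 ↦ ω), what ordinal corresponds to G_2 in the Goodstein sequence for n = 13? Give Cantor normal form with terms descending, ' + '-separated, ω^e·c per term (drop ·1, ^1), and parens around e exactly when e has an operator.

step 0: 13 = 3·4 + 1; sub 5 for 4: 3·5 + 1; = 16; G_1 = 16−1 = 15
step 1: 15 = 3·5; sub 6 for 5: 3·6; = 18; G_2 = 18−1 = 17

ω·2 + 5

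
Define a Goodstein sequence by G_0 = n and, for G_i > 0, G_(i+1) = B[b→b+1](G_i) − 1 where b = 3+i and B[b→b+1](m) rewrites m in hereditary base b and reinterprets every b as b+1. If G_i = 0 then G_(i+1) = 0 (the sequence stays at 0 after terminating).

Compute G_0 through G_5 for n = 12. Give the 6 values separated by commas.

12, 19, 27, 37, 49, 63

[0] 12 ≡ 3^2 + 3 (base 3). Lift 4: 20. −1: 19.
[1] 19 ≡ 4^2 + 3 (base 4). Lift 5: 28. −1: 27.
[2] 27 ≡ 5^2 + 2 (base 5). Lift 6: 38. −1: 37.
[3] 37 ≡ 6^2 + 1 (base 6). Lift 7: 50. −1: 49.
[4] 49 ≡ 7^2 (base 7). Lift 8: 64. −1: 63.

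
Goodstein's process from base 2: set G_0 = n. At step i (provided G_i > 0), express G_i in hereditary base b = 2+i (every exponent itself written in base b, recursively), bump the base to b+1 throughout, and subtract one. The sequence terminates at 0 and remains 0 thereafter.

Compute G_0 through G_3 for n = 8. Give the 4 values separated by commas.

8, 80, 553, 6310

G_0=8  [base 2] 2^(2 + 1)  →[2↦3]→  3^(3 + 1) = 81  −1 ⇒ G_1=80
G_1=80  [base 3] 2·3^3 + 2·3^2 + 2·3 + 2  →[3↦4]→  2·4^4 + 2·4^2 + 2·4 + 2 = 554  −1 ⇒ G_2=553
G_2=553  [base 4] 2·4^4 + 2·4^2 + 2·4 + 1  →[4↦5]→  2·5^5 + 2·5^2 + 2·5 + 1 = 6311  −1 ⇒ G_3=6310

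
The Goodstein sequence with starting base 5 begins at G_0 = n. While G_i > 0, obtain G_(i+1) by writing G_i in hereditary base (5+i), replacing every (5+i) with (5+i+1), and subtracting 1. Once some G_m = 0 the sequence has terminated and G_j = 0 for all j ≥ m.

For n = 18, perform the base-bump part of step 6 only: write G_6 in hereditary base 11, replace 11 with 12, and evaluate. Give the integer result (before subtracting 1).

30

i=0: 18 = 3·5 + 3 (b=5); 5→6: 3·6 + 3 = 21; 21−1 = 20
i=1: 20 = 3·6 + 2 (b=6); 6→7: 3·7 + 2 = 23; 23−1 = 22
i=2: 22 = 3·7 + 1 (b=7); 7→8: 3·8 + 1 = 25; 25−1 = 24
i=3: 24 = 3·8 (b=8); 8→9: 3·9 = 27; 27−1 = 26
i=4: 26 = 2·9 + 8 (b=9); 9→10: 2·10 + 8 = 28; 28−1 = 27
i=5: 27 = 2·10 + 7 (b=10); 10→11: 2·11 + 7 = 29; 29−1 = 28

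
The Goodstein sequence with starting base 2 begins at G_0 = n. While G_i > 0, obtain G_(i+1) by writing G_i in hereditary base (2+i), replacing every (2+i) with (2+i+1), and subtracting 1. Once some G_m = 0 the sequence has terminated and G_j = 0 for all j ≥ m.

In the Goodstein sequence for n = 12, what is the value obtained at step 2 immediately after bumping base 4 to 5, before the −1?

15686

12 —HB2→ 2^(2 + 1) + 2^2 —bump→ 3^(3 + 1) + 3^3 = 108 —(−1)→ 107
107 —HB3→ 3^(3 + 1) + 2·3^2 + 2·3 + 2 —bump→ 4^(4 + 1) + 2·4^2 + 2·4 + 2 = 1066 —(−1)→ 1065
1065 —HB4→ 4^(4 + 1) + 2·4^2 + 2·4 + 1 —bump→ 5^(5 + 1) + 2·5^2 + 2·5 + 1 = 15686 —(−1)→ 15685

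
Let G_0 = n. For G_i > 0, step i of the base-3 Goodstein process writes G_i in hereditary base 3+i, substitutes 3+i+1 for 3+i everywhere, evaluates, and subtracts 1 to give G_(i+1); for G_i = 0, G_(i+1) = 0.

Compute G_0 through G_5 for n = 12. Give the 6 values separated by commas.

12, 19, 27, 37, 49, 63

i=0: 12 = 3^2 + 3 (b=3); 3→4: 4^2 + 4 = 20; 20−1 = 19
i=1: 19 = 4^2 + 3 (b=4); 4→5: 5^2 + 3 = 28; 28−1 = 27
i=2: 27 = 5^2 + 2 (b=5); 5→6: 6^2 + 2 = 38; 38−1 = 37
i=3: 37 = 6^2 + 1 (b=6); 6→7: 7^2 + 1 = 50; 50−1 = 49
i=4: 49 = 7^2 (b=7); 7→8: 8^2 = 64; 64−1 = 63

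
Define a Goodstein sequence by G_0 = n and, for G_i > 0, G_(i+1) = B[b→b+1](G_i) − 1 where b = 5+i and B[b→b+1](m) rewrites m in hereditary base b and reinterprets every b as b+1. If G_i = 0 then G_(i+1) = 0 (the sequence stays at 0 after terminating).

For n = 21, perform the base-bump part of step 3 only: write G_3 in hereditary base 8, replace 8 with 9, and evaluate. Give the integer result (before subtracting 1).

32

G_0 = 21. HB_5(21) = 4·5 + 1. Bump = 25. G_1 = 24.
G_1 = 24. HB_6(24) = 4·6. Bump = 28. G_2 = 27.
G_2 = 27. HB_7(27) = 3·7 + 6. Bump = 30. G_3 = 29.
G_3 = 29. HB_8(29) = 3·8 + 5. Bump = 32. G_4 = 31.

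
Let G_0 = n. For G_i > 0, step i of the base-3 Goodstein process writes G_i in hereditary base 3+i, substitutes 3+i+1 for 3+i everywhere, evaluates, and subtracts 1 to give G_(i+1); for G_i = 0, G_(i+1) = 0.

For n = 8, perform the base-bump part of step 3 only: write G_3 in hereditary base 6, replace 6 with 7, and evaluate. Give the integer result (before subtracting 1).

12

G_0 = 8. HB_3(8) = 2·3 + 2. Bump = 10. G_1 = 9.
G_1 = 9. HB_4(9) = 2·4 + 1. Bump = 11. G_2 = 10.
G_2 = 10. HB_5(10) = 2·5. Bump = 12. G_3 = 11.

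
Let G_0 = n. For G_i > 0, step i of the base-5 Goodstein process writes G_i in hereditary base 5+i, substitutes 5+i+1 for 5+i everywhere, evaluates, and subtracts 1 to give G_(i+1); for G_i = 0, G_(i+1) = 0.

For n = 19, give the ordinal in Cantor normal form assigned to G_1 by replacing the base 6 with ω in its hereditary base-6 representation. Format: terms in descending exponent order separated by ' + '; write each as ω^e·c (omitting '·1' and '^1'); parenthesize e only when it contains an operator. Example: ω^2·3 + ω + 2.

step 0: 19 = 3·5 + 4; sub 6 for 5: 3·6 + 4; = 22; G_1 = 22−1 = 21
step 1: 21 = 3·6 + 3; sub 7 for 6: 3·7 + 3; = 24; G_2 = 24−1 = 23

ω·3 + 3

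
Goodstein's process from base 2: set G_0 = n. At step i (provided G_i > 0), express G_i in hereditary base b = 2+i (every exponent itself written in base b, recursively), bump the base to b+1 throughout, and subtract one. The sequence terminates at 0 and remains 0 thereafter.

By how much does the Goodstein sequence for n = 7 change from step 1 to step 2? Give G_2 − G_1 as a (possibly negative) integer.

229

G_0=7  [base 2] 2^2 + 2 + 1  →[2↦3]→  3^3 + 3 + 1 = 31  −1 ⇒ G_1=30
G_1=30  [base 3] 3^3 + 3  →[3↦4]→  4^4 + 4 = 260  −1 ⇒ G_2=259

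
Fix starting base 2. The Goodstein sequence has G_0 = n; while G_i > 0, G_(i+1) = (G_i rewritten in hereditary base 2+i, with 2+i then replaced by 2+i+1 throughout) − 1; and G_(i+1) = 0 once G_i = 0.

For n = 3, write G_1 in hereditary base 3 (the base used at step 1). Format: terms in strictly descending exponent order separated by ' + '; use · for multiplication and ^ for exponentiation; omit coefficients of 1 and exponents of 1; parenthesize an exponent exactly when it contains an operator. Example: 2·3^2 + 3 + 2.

step 0: 3 = 2 + 1; sub 3 for 2: 3 + 1; = 4; G_1 = 4−1 = 3
step 1: 3 = 3; sub 4 for 3: 4; = 4; G_2 = 4−1 = 3

3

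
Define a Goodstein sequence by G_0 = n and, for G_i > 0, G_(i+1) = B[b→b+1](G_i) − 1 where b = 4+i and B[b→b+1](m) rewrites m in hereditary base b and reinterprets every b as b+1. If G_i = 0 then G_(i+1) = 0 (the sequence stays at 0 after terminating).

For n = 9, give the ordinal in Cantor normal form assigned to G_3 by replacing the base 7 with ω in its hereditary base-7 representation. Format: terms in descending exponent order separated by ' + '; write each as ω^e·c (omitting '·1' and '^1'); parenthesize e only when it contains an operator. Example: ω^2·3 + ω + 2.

ω + 4

[0] 9 ≡ 2·4 + 1 (base 4). Lift 5: 11. −1: 10.
[1] 10 ≡ 2·5 (base 5). Lift 6: 12. −1: 11.
[2] 11 ≡ 6 + 5 (base 6). Lift 7: 12. −1: 11.
[3] 11 ≡ 7 + 4 (base 7). Lift 8: 12. −1: 11.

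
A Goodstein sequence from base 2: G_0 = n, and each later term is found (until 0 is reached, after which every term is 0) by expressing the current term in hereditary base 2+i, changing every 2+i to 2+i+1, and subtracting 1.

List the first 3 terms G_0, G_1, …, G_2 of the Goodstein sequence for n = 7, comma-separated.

7, 30, 259

base 2: 7 = 2^2 + 2 + 1; at 3: 3^3 + 3 + 1 = 31; next = 30
base 3: 30 = 3^3 + 3; at 4: 4^4 + 4 = 260; next = 259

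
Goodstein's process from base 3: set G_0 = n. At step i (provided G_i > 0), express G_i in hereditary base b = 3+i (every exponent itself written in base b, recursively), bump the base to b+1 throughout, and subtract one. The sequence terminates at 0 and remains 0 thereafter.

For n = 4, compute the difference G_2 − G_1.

0

base 3: 4 = 3 + 1; at 4: 4 + 1 = 5; next = 4
base 4: 4 = 4; at 5: 5 = 5; next = 4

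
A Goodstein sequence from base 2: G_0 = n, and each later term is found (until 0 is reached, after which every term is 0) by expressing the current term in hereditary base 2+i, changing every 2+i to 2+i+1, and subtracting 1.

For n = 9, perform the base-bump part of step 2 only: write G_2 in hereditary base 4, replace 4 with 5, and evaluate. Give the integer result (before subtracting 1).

9843

[0] 9 ≡ 2^(2 + 1) + 1 (base 2). Lift 3: 82. −1: 81.
[1] 81 ≡ 3^(3 + 1) (base 3). Lift 4: 1024. −1: 1023.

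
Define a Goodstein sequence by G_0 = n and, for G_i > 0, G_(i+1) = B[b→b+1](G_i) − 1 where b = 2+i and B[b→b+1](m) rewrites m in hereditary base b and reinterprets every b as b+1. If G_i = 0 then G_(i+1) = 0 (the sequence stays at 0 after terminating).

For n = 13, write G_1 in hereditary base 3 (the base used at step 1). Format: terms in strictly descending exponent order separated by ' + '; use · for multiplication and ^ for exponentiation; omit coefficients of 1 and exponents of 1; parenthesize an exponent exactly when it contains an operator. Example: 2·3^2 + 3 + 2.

(0) 13|_2 = 2^(2 + 1) + 2^2 + 1 ↦ 3^(3 + 1) + 3^3 + 1|_3 = 109 ⇒ 108
(1) 108|_3 = 3^(3 + 1) + 3^3 ↦ 4^(4 + 1) + 4^4|_4 = 1280 ⇒ 1279

3^(3 + 1) + 3^3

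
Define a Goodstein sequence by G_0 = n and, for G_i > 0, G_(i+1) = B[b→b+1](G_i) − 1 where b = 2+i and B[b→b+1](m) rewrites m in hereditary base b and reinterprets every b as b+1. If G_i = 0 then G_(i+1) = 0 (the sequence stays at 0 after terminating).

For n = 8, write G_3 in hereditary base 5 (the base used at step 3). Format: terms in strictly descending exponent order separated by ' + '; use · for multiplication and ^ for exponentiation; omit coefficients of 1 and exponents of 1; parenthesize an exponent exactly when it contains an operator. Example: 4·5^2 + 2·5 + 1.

G_0=8  [base 2] 2^(2 + 1)  →[2↦3]→  3^(3 + 1) = 81  −1 ⇒ G_1=80
G_1=80  [base 3] 2·3^3 + 2·3^2 + 2·3 + 2  →[3↦4]→  2·4^4 + 2·4^2 + 2·4 + 2 = 554  −1 ⇒ G_2=553
G_2=553  [base 4] 2·4^4 + 2·4^2 + 2·4 + 1  →[4↦5]→  2·5^5 + 2·5^2 + 2·5 + 1 = 6311  −1 ⇒ G_3=6310
G_3=6310  [base 5] 2·5^5 + 2·5^2 + 2·5  →[5↦6]→  2·6^6 + 2·6^2 + 2·6 = 93396  −1 ⇒ G_4=93395

2·5^5 + 2·5^2 + 2·5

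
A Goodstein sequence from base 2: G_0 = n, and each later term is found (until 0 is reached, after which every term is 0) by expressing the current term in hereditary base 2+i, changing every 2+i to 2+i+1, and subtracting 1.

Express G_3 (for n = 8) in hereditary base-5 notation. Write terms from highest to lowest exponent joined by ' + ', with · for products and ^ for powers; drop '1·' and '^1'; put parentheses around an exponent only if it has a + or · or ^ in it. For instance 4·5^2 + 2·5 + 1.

2·5^5 + 2·5^2 + 2·5

[0] 8 ≡ 2^(2 + 1) (base 2). Lift 3: 81. −1: 80.
[1] 80 ≡ 2·3^3 + 2·3^2 + 2·3 + 2 (base 3). Lift 4: 554. −1: 553.
[2] 553 ≡ 2·4^4 + 2·4^2 + 2·4 + 1 (base 4). Lift 5: 6311. −1: 6310.
[3] 6310 ≡ 2·5^5 + 2·5^2 + 2·5 (base 5). Lift 6: 93396. −1: 93395.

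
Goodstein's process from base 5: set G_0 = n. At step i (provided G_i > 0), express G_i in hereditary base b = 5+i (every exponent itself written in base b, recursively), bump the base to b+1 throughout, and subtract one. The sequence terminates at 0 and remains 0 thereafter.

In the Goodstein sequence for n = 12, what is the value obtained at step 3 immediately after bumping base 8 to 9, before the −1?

G_0 = 12. HB_5(12) = 2·5 + 2. Bump = 14. G_1 = 13.
G_1 = 13. HB_6(13) = 2·6 + 1. Bump = 15. G_2 = 14.
G_2 = 14. HB_7(14) = 2·7. Bump = 16. G_3 = 15.

16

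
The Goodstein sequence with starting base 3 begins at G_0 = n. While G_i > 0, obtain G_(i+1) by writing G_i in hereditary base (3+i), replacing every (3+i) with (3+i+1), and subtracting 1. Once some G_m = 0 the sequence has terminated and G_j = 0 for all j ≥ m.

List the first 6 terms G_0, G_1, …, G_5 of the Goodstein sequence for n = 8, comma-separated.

G_0=8  [base 3] 2·3 + 2  →[3↦4]→  2·4 + 2 = 10  −1 ⇒ G_1=9
G_1=9  [base 4] 2·4 + 1  →[4↦5]→  2·5 + 1 = 11  −1 ⇒ G_2=10
G_2=10  [base 5] 2·5  →[5↦6]→  2·6 = 12  −1 ⇒ G_3=11
G_3=11  [base 6] 6 + 5  →[6↦7]→  7 + 5 = 12  −1 ⇒ G_4=11
G_4=11  [base 7] 7 + 4  →[7↦8]→  8 + 4 = 12  −1 ⇒ G_5=11

8, 9, 10, 11, 11, 11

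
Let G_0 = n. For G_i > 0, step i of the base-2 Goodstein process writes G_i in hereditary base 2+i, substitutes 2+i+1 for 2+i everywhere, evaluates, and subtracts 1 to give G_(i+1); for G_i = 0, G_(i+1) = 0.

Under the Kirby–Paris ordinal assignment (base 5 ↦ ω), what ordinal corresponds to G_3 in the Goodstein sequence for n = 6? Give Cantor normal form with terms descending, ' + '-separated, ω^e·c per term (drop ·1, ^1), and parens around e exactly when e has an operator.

G_0=6  [base 2] 2^2 + 2  →[2↦3]→  3^3 + 3 = 30  −1 ⇒ G_1=29
G_1=29  [base 3] 3^3 + 2  →[3↦4]→  4^4 + 2 = 258  −1 ⇒ G_2=257
G_2=257  [base 4] 4^4 + 1  →[4↦5]→  5^5 + 1 = 3126  −1 ⇒ G_3=3125

ω^ω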